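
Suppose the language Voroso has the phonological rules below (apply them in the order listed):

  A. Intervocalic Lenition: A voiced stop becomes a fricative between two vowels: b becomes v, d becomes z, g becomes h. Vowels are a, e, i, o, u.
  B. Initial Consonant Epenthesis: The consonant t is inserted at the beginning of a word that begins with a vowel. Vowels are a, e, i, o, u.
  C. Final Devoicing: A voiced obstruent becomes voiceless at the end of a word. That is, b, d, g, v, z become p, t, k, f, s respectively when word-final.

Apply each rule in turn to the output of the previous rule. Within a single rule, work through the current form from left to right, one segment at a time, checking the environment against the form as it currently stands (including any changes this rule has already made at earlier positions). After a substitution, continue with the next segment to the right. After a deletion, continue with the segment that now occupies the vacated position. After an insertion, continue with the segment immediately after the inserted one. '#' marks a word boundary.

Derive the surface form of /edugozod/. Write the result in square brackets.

A Intervocalic Lenition: [edugozod] → [ezuhozod]
B Initial Consonant Epenthesis: [ezuhozod] → [tezuhozod]
C Final Devoicing: [tezuhozod] → [tezuhozot]

[tezuhozot]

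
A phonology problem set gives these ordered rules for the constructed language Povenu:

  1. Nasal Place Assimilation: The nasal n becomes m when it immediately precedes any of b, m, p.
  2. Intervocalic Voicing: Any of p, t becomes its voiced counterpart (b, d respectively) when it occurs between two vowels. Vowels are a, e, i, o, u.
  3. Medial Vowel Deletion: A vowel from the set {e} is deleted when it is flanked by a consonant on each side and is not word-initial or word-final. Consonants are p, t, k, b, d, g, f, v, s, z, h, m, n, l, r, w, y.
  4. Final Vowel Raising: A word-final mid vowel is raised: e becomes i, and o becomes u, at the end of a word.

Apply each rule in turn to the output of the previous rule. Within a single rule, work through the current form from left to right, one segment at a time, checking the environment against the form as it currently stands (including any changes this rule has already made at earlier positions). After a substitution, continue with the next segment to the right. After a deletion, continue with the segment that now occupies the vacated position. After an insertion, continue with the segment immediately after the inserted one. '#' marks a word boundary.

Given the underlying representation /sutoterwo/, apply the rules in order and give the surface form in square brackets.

[sudodrwu]

1 Nasal Place Assimilation: no change — [sutoterwo]
2 Intervocalic Voicing: [sutoterwo] → [sudoderwo]
3 Medial Vowel Deletion: [sudoderwo] → [sudodrwo]
4 Final Vowel Raising: [sudodrwo] → [sudodrwu]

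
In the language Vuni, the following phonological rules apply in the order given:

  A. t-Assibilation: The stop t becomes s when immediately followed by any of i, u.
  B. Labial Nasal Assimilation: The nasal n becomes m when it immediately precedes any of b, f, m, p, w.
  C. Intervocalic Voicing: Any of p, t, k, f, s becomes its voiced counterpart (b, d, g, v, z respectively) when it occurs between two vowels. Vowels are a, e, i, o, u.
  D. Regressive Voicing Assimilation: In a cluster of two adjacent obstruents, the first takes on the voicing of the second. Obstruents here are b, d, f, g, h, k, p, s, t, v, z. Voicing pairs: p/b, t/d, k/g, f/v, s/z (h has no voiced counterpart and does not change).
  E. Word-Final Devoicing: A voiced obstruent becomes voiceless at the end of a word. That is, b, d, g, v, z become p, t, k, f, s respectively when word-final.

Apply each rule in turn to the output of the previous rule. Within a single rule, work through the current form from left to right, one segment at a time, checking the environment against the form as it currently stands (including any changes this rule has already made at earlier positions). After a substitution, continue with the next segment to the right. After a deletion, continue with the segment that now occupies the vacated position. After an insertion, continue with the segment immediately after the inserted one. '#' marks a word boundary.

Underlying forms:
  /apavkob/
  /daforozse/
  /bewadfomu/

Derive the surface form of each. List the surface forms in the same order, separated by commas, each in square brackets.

[abafkop], [davorosse], [bewatfomu]

/apavkob/:
  A t-Assibilation: no change — [apavkob]
  B Labial Nasal Assimilation: no change — [apavkob]
  C Intervocalic Voicing: [apavkob] → [abavkob]
  D Regressive Voicing Assimilation: [abavkob] → [abafkob]
  E Word-Final Devoicing: [abafkob] → [abafkop]
/daforozse/:
  A t-Assibilation: no change — [daforozse]
  B Labial Nasal Assimilation: no change — [daforozse]
  C Intervocalic Voicing: [daforozse] → [davorozse]
  D Regressive Voicing Assimilation: [davorozse] → [davorosse]
  E Word-Final Devoicing: no change — [davorosse]
/bewadfomu/:
  A t-Assibilation: no change — [bewadfomu]
  B Labial Nasal Assimilation: no change — [bewadfomu]
  C Intervocalic Voicing: no change — [bewadfomu]
  D Regressive Voicing Assimilation: [bewadfomu] → [bewatfomu]
  E Word-Final Devoicing: no change — [bewatfomu]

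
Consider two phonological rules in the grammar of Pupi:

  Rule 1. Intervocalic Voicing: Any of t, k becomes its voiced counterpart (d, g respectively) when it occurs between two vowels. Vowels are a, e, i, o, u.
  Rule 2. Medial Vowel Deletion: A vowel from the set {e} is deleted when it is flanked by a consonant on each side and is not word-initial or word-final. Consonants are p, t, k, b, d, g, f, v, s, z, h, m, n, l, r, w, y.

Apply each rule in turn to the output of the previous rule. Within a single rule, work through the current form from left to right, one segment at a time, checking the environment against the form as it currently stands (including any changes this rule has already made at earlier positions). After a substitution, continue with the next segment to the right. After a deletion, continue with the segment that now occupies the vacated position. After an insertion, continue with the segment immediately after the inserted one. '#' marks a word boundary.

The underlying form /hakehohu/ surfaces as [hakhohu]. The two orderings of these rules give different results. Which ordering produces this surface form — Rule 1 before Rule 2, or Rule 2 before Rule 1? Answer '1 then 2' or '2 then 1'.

2 then 1

Order 1 then 2:
  1 Intervocalic Voicing: [hakehohu] → [hagehohu]
  2 Medial Vowel Deletion: [hagehohu] → [haghohu]
  result: [haghohu]
Order 2 then 1:
  2 Medial Vowel Deletion: [hakehohu] → [hakhohu]
  1 Intervocalic Voicing: no change — [hakhohu]
  result: [hakhohu]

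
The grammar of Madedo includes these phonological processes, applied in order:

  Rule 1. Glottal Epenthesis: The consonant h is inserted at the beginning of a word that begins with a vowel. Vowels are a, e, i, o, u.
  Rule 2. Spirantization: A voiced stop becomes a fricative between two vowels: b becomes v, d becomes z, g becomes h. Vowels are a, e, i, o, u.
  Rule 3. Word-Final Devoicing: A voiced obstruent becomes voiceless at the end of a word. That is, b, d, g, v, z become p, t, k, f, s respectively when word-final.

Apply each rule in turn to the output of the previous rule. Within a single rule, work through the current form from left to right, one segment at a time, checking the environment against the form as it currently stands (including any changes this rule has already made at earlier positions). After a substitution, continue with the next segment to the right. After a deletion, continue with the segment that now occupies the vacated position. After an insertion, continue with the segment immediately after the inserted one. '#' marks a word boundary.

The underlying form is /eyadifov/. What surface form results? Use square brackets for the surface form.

[heyazifof]

Rule 1 Glottal Epenthesis: [eyadifov] → [heyadifov]
Rule 2 Spirantization: [heyadifov] → [heyazifov]
Rule 3 Word-Final Devoicing: [heyazifov] → [heyazifof]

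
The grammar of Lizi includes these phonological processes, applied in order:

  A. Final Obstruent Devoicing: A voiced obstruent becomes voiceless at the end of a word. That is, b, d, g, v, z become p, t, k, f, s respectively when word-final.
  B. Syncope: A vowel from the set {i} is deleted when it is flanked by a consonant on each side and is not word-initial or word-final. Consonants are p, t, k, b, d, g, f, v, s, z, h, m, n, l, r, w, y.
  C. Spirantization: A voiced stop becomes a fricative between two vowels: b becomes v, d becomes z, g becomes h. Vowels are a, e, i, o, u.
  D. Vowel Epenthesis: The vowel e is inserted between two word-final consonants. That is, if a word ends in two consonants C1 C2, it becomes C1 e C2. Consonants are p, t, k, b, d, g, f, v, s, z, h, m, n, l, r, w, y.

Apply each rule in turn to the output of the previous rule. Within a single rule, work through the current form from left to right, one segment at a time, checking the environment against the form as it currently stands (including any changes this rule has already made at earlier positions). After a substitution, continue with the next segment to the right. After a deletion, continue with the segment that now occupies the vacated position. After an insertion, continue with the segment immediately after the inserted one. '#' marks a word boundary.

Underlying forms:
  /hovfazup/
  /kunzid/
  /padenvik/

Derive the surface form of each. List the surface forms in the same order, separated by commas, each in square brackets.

[hovfazup], [kunzet], [pazenvek]

/hovfazup/:
  A Final Obstruent Devoicing: no change — [hovfazup]
  B Syncope: no change — [hovfazup]
  C Spirantization: no change — [hovfazup]
  D Vowel Epenthesis: no change — [hovfazup]
/kunzid/:
  A Final Obstruent Devoicing: [kunzid] → [kunzit]
  B Syncope: [kunzit] → [kunzt]
  C Spirantization: no change — [kunzt]
  D Vowel Epenthesis: [kunzt] → [kunzet]
/padenvik/:
  A Final Obstruent Devoicing: no change — [padenvik]
  B Syncope: [padenvik] → [padenvk]
  C Spirantization: [padenvk] → [pazenvk]
  D Vowel Epenthesis: [pazenvk] → [pazenvek]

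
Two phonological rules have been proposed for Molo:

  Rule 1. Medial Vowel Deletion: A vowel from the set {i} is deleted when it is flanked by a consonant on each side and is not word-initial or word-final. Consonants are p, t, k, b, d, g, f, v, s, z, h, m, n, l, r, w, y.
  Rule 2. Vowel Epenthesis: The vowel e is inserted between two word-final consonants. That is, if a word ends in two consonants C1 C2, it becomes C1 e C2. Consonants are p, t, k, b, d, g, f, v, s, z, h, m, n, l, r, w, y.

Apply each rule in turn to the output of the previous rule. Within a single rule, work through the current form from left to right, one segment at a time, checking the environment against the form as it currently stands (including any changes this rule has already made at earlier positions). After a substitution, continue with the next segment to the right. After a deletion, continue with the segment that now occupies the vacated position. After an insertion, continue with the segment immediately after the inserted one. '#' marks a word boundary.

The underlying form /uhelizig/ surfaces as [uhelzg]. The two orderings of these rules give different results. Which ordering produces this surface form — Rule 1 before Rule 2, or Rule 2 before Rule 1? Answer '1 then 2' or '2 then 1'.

Order 1 then 2:
  1 Medial Vowel Deletion: [uhelizig] → [uhelzg]
  2 Vowel Epenthesis: [uhelzg] → [uhelzeg]
  result: [uhelzeg]
Order 2 then 1:
  2 Vowel Epenthesis: no change — [uhelizig]
  1 Medial Vowel Deletion: [uhelizig] → [uhelzg]
  result: [uhelzg]

2 then 1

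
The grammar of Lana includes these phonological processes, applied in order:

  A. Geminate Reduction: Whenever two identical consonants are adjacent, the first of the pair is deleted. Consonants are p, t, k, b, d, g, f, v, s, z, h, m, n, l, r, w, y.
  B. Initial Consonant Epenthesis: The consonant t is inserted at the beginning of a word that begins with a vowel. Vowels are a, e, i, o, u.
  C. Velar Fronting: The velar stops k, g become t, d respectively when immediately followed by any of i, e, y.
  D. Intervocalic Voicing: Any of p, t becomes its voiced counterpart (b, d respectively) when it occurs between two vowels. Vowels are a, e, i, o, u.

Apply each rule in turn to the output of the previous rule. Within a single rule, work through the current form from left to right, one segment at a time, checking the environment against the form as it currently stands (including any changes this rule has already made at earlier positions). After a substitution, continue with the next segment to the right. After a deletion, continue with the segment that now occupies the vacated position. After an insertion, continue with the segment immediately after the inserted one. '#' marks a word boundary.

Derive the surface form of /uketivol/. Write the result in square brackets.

A Geminate Reduction: no change — [uketivol]
B Initial Consonant Epenthesis: [uketivol] → [tuketivol]
C Velar Fronting: [tuketivol] → [tutetivol]
D Intervocalic Voicing: [tutetivol] → [tudedivol]

[tudedivol]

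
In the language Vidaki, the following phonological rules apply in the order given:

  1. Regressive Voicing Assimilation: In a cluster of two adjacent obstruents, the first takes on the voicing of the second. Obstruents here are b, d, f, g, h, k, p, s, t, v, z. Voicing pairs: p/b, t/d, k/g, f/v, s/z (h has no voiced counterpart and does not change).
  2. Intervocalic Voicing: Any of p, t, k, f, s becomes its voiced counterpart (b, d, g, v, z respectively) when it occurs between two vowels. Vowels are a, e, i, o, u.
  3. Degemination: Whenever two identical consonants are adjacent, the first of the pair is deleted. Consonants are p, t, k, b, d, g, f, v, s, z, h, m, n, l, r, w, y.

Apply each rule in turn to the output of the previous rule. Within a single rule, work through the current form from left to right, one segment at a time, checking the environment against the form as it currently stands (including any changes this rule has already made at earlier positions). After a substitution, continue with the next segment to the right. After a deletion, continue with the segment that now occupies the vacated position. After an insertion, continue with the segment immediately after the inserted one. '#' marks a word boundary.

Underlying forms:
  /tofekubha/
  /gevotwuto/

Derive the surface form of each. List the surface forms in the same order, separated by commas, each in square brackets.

/tofekubha/:
  1 Regressive Voicing Assimilation: [tofekubha] → [tofekupha]
  2 Intervocalic Voicing: [tofekupha] → [tovegupha]
  3 Degemination: no change — [tovegupha]
/gevotwuto/:
  1 Regressive Voicing Assimilation: no change — [gevotwuto]
  2 Intervocalic Voicing: [gevotwuto] → [gevotwudo]
  3 Degemination: no change — [gevotwudo]

[tovegupha], [gevotwudo]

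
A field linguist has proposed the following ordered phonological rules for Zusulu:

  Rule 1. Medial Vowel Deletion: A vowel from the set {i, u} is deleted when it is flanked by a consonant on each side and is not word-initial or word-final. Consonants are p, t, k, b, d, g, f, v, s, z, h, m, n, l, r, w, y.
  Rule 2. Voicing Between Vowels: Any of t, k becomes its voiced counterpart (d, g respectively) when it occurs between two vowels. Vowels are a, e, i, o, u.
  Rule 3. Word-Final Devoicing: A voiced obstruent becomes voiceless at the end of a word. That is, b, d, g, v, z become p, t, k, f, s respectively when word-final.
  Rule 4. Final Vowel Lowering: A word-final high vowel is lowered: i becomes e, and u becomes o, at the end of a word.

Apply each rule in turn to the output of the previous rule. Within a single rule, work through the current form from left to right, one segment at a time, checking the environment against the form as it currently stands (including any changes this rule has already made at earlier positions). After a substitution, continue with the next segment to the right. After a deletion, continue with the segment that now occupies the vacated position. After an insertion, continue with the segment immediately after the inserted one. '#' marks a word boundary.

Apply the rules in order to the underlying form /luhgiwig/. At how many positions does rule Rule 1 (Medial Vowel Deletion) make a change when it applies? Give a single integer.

Rule 1 Medial Vowel Deletion: [luhgiwig] → [lhgwg]
Rule 2 Voicing Between Vowels: no change — [lhgwg]
Rule 3 Word-Final Devoicing: [lhgwg] → [lhgwk]
Rule 4 Final Vowel Lowering: no change — [lhgwk]
Rule Rule 1 changed 3 position(s).

3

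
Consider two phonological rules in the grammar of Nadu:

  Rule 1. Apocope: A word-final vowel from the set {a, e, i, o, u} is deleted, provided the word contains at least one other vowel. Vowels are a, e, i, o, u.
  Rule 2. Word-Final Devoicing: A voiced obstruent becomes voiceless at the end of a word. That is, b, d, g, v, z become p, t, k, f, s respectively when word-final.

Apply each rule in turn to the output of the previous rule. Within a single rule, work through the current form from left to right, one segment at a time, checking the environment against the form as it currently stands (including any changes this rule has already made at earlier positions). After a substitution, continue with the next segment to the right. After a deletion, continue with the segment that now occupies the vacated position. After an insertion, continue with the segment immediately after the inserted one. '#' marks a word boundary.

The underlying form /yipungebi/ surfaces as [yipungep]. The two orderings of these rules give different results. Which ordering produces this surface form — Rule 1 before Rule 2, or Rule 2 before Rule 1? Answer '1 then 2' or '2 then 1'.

1 then 2

Order 1 then 2:
  1 Apocope: [yipungebi] → [yipungeb]
  2 Word-Final Devoicing: [yipungeb] → [yipungep]
  result: [yipungep]
Order 2 then 1:
  2 Word-Final Devoicing: no change — [yipungebi]
  1 Apocope: [yipungebi] → [yipungeb]
  result: [yipungeb]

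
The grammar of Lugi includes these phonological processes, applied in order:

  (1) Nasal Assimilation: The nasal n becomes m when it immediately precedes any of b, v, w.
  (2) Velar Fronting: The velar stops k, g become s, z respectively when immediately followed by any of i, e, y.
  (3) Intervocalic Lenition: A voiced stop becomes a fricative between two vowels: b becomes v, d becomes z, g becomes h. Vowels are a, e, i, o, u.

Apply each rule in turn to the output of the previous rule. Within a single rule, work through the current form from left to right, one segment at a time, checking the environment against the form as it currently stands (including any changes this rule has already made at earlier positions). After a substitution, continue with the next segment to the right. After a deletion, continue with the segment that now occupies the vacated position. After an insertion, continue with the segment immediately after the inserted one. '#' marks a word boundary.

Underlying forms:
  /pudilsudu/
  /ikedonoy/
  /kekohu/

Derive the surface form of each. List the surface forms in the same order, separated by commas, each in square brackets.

/pudilsudu/:
  (1) Nasal Assimilation: no change — [pudilsudu]
  (2) Velar Fronting: no change — [pudilsudu]
  (3) Intervocalic Lenition: [pudilsudu] → [puzilsuzu]
/ikedonoy/:
  (1) Nasal Assimilation: no change — [ikedonoy]
  (2) Velar Fronting: [ikedonoy] → [isedonoy]
  (3) Intervocalic Lenition: [isedonoy] → [isezonoy]
/kekohu/:
  (1) Nasal Assimilation: no change — [kekohu]
  (2) Velar Fronting: [kekohu] → [sekohu]
  (3) Intervocalic Lenition: no change — [sekohu]

[puzilsuzu], [isezonoy], [sekohu]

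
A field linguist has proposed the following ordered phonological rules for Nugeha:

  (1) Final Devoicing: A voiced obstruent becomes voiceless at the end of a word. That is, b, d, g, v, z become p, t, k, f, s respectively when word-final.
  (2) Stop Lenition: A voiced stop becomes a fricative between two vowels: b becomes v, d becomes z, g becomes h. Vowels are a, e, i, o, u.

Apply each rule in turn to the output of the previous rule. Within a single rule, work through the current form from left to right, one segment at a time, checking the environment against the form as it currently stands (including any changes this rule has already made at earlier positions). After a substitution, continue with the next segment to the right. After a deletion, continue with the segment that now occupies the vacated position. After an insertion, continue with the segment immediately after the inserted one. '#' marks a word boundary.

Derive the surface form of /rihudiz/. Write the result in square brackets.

[rihuzis]

(1) Final Devoicing: [rihudiz] → [rihudis]
(2) Stop Lenition: [rihudis] → [rihuzis]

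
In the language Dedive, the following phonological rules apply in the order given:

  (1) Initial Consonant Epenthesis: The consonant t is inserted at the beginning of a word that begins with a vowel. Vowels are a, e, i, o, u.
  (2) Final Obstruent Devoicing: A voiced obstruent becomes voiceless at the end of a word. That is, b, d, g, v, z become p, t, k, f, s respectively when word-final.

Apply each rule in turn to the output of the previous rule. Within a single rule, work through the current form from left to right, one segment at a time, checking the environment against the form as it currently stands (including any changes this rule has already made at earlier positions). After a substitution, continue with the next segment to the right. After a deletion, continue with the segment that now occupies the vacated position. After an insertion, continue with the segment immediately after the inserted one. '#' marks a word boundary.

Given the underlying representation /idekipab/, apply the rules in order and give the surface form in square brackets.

[tidekipap]

(1) Initial Consonant Epenthesis: [idekipab] → [tidekipab]
(2) Final Obstruent Devoicing: [tidekipab] → [tidekipap]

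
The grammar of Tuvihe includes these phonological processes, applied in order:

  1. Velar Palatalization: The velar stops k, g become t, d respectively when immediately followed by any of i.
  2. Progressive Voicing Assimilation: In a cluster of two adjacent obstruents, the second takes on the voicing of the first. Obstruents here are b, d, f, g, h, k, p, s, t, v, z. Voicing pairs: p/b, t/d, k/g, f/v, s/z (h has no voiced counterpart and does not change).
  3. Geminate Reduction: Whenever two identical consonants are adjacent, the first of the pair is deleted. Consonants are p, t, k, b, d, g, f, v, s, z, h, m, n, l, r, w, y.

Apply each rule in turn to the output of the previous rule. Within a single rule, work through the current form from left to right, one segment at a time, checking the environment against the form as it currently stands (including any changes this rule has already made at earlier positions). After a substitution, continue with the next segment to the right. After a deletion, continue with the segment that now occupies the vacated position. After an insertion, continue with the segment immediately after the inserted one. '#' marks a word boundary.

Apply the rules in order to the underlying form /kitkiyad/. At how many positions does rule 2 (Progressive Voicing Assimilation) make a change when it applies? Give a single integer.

0

1 Velar Palatalization: [kitkiyad] → [tittiyad]
2 Progressive Voicing Assimilation: no change — [tittiyad]
3 Geminate Reduction: [tittiyad] → [titiyad]
Rule 2 changed 0 position(s).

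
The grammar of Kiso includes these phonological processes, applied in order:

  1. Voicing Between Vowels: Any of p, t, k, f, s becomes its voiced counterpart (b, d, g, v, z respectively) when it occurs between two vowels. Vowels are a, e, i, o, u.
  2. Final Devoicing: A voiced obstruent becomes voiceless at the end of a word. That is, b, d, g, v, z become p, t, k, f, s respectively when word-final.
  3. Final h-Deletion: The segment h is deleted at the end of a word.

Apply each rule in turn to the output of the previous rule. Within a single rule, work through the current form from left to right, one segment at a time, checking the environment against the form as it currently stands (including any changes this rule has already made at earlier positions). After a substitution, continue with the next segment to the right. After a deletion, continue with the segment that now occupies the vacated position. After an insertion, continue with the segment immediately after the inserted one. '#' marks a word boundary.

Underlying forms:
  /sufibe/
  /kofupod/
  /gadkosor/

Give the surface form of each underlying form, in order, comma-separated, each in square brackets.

[suvibe], [kovubot], [gadkozor]

/sufibe/:
  1 Voicing Between Vowels: [sufibe] → [suvibe]
  2 Final Devoicing: no change — [suvibe]
  3 Final h-Deletion: no change — [suvibe]
/kofupod/:
  1 Voicing Between Vowels: [kofupod] → [kovubod]
  2 Final Devoicing: [kovubod] → [kovubot]
  3 Final h-Deletion: no change — [kovubot]
/gadkosor/:
  1 Voicing Between Vowels: [gadkosor] → [gadkozor]
  2 Final Devoicing: no change — [gadkozor]
  3 Final h-Deletion: no change — [gadkozor]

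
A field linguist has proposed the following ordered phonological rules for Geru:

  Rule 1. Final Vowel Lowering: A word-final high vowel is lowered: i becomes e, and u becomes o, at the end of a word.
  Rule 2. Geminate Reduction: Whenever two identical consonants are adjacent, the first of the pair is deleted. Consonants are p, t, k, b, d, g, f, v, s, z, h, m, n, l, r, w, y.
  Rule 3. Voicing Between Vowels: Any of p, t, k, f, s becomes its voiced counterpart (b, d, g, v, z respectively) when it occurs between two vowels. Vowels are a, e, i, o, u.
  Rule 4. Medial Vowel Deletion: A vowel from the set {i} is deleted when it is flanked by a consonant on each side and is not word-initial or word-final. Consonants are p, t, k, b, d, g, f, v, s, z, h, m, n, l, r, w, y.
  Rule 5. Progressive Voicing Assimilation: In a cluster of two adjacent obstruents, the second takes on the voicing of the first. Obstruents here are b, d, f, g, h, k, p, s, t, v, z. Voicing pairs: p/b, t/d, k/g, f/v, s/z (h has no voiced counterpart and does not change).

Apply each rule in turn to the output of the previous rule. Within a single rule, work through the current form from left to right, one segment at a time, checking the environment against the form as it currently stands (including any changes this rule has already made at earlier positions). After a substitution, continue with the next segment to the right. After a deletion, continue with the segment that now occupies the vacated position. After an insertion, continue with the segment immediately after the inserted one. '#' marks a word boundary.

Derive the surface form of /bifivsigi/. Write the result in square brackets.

Rule 1 Final Vowel Lowering: [bifivsigi] → [bifivsige]
Rule 2 Geminate Reduction: no change — [bifivsige]
Rule 3 Voicing Between Vowels: [bifivsige] → [bivivsige]
Rule 4 Medial Vowel Deletion: [bivivsige] → [bvvsge]
Rule 5 Progressive Voicing Assimilation: [bvvsge] → [bvvzge]

[bvvzge]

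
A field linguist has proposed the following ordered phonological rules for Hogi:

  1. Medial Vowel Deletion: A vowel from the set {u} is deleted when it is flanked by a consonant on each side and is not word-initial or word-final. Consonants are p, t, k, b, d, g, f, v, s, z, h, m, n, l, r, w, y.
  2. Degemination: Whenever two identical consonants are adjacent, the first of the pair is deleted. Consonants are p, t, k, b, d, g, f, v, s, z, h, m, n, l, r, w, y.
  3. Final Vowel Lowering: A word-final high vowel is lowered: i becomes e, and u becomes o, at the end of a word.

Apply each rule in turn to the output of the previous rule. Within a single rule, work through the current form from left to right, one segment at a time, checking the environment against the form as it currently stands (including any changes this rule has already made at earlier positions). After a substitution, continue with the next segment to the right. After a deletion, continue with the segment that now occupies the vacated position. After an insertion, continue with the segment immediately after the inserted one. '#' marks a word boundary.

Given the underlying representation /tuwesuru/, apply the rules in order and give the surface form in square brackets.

1 Medial Vowel Deletion: [tuwesuru] → [twesru]
2 Degemination: no change — [twesru]
3 Final Vowel Lowering: [twesru] → [twesro]

[twesro]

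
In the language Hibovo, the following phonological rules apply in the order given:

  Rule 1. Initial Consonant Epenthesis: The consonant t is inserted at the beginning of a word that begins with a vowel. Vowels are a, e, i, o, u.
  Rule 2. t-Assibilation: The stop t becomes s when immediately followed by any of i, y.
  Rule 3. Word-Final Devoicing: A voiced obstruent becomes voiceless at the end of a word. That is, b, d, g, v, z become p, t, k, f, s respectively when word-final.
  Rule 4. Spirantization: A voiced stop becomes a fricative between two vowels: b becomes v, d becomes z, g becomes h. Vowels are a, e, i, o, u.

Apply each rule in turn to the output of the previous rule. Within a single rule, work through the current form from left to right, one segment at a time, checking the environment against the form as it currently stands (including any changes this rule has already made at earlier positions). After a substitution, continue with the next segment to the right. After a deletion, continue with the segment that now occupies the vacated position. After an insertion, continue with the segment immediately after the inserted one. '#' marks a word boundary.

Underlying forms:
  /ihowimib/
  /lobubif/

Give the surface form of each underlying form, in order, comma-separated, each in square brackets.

/ihowimib/:
  Rule 1 Initial Consonant Epenthesis: [ihowimib] → [tihowimib]
  Rule 2 t-Assibilation: [tihowimib] → [sihowimib]
  Rule 3 Word-Final Devoicing: [sihowimib] → [sihowimip]
  Rule 4 Spirantization: no change — [sihowimip]
/lobubif/:
  Rule 1 Initial Consonant Epenthesis: no change — [lobubif]
  Rule 2 t-Assibilation: no change — [lobubif]
  Rule 3 Word-Final Devoicing: no change — [lobubif]
  Rule 4 Spirantization: [lobubif] → [lovuvif]

[sihowimip], [lovuvif]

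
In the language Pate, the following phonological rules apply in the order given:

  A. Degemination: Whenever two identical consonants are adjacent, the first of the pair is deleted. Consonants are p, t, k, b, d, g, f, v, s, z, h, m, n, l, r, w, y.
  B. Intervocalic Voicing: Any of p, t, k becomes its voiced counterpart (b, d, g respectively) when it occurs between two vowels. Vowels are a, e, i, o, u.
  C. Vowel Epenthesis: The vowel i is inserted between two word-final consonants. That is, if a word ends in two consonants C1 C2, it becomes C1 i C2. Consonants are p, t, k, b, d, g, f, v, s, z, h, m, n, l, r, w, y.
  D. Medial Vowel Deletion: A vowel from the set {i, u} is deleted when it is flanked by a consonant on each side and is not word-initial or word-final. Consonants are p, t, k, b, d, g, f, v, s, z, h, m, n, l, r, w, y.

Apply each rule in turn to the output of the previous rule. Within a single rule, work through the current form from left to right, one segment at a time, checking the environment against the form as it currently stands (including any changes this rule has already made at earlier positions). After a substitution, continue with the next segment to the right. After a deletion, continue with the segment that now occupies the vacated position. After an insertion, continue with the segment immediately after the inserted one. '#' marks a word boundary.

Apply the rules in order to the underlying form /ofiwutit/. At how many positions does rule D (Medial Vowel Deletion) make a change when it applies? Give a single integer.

3

A Degemination: no change — [ofiwutit]
B Intervocalic Voicing: [ofiwutit] → [ofiwudit]
C Vowel Epenthesis: no change — [ofiwudit]
D Medial Vowel Deletion: [ofiwudit] → [ofwdt]
Rule D changed 3 position(s).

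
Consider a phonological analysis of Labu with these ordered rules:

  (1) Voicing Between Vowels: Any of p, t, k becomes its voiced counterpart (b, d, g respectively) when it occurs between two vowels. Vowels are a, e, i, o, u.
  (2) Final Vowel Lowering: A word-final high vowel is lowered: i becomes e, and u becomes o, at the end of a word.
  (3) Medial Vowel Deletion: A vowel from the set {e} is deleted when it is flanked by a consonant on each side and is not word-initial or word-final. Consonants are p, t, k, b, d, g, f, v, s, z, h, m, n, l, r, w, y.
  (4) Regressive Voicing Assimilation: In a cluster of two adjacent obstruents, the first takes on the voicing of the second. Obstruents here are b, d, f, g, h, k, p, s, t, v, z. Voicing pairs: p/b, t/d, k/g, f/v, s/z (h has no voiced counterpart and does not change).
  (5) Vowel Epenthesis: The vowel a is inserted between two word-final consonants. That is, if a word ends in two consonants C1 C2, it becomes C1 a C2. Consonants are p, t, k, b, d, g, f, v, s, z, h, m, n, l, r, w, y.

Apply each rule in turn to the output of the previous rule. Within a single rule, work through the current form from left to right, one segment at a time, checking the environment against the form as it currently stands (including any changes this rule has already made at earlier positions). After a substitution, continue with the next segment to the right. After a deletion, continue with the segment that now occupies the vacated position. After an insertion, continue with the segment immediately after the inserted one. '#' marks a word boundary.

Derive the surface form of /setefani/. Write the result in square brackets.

[ztfane]

(1) Voicing Between Vowels: [setefani] → [sedefani]
(2) Final Vowel Lowering: [sedefani] → [sedefane]
(3) Medial Vowel Deletion: [sedefane] → [sdfane]
(4) Regressive Voicing Assimilation: [sdfane] → [ztfane]
(5) Vowel Epenthesis: no change — [ztfane]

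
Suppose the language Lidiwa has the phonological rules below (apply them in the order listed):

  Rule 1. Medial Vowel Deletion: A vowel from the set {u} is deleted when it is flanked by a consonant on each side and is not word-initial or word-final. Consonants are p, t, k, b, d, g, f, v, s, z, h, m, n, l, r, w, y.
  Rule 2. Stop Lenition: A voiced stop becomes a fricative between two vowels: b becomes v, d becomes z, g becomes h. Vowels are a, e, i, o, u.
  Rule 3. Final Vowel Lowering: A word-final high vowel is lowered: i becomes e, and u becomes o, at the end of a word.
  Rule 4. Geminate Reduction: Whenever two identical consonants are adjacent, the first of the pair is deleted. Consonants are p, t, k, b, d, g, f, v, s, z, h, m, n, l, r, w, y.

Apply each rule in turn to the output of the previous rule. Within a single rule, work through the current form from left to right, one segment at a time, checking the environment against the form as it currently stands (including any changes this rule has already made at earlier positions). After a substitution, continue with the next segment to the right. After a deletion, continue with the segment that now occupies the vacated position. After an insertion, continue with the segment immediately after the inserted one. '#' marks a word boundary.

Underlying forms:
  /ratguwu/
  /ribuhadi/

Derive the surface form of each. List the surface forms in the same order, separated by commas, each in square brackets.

/ratguwu/:
  Rule 1 Medial Vowel Deletion: [ratguwu] → [ratgwu]
  Rule 2 Stop Lenition: no change — [ratgwu]
  Rule 3 Final Vowel Lowering: [ratgwu] → [ratgwo]
  Rule 4 Geminate Reduction: no change — [ratgwo]
/ribuhadi/:
  Rule 1 Medial Vowel Deletion: [ribuhadi] → [ribhadi]
  Rule 2 Stop Lenition: [ribhadi] → [ribhazi]
  Rule 3 Final Vowel Lowering: [ribhazi] → [ribhaze]
  Rule 4 Geminate Reduction: no change — [ribhaze]

[ratgwo], [ribhaze]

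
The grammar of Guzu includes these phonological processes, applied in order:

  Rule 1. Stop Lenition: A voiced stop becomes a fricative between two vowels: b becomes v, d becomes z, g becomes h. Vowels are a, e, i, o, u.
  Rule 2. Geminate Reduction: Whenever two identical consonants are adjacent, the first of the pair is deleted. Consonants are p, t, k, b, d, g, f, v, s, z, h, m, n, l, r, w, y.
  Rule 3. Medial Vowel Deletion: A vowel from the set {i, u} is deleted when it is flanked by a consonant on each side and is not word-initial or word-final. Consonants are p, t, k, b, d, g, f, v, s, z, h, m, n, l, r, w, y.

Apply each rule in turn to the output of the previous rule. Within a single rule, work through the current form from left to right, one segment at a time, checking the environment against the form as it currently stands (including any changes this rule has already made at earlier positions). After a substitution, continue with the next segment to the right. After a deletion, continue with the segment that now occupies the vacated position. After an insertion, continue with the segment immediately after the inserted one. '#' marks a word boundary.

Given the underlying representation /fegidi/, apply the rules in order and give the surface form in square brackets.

[fehzi]

Rule 1 Stop Lenition: [fegidi] → [fehizi]
Rule 2 Geminate Reduction: no change — [fehizi]
Rule 3 Medial Vowel Deletion: [fehizi] → [fehzi]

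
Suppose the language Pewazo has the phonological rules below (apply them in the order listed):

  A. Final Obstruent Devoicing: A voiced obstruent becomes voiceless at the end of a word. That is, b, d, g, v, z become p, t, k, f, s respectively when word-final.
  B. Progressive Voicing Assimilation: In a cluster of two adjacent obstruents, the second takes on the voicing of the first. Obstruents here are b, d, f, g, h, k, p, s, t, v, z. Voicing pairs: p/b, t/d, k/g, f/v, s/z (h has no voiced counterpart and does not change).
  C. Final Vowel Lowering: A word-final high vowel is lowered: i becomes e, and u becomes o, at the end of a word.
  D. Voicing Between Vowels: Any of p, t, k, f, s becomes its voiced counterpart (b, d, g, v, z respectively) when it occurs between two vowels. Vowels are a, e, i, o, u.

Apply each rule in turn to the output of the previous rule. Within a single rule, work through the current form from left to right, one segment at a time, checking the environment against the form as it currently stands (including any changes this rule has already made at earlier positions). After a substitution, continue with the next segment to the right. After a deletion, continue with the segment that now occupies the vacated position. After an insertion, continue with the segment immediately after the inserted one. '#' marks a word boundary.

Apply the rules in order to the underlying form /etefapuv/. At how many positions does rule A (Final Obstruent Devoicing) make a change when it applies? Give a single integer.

1

A Final Obstruent Devoicing: [etefapuv] → [etefapuf]
B Progressive Voicing Assimilation: no change — [etefapuf]
C Final Vowel Lowering: no change — [etefapuf]
D Voicing Between Vowels: [etefapuf] → [edevabuf]
Rule A changed 1 position(s).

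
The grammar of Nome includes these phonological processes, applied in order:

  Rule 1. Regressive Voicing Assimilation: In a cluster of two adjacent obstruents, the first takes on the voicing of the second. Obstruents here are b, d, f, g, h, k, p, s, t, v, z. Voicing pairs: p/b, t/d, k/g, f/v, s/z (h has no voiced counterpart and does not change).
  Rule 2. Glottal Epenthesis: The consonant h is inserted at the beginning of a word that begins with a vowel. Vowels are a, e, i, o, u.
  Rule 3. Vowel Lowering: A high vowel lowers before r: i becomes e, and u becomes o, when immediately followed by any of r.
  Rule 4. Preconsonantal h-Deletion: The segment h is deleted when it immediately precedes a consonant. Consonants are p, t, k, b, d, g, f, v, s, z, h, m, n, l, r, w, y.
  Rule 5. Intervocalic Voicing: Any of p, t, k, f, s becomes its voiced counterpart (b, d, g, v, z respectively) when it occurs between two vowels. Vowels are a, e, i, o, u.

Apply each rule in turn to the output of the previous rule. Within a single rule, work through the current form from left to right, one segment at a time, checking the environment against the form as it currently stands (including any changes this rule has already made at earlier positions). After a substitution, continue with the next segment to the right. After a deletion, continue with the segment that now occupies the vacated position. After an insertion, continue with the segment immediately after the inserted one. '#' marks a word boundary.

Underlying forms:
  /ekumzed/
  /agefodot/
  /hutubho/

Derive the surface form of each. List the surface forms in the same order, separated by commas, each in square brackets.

/ekumzed/:
  Rule 1 Regressive Voicing Assimilation: no change — [ekumzed]
  Rule 2 Glottal Epenthesis: [ekumzed] → [hekumzed]
  Rule 3 Vowel Lowering: no change — [hekumzed]
  Rule 4 Preconsonantal h-Deletion: no change — [hekumzed]
  Rule 5 Intervocalic Voicing: [hekumzed] → [hegumzed]
/agefodot/:
  Rule 1 Regressive Voicing Assimilation: no change — [agefodot]
  Rule 2 Glottal Epenthesis: [agefodot] → [hagefodot]
  Rule 3 Vowel Lowering: no change — [hagefodot]
  Rule 4 Preconsonantal h-Deletion: no change — [hagefodot]
  Rule 5 Intervocalic Voicing: [hagefodot] → [hagevodot]
/hutubho/:
  Rule 1 Regressive Voicing Assimilation: [hutubho] → [hutupho]
  Rule 2 Glottal Epenthesis: no change — [hutupho]
  Rule 3 Vowel Lowering: no change — [hutupho]
  Rule 4 Preconsonantal h-Deletion: no change — [hutupho]
  Rule 5 Intervocalic Voicing: [hutupho] → [hudupho]

[hegumzed], [hagevodot], [hudupho]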